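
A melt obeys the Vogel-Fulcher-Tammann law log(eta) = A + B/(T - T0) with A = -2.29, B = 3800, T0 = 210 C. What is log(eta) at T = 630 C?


VFT equation: log(eta) = A + B / (T - T0)
  T - T0 = 630 - 210 = 420
  B / (T - T0) = 3800 / 420 = 9.048
  log(eta) = -2.29 + 9.048 = 6.758

6.758


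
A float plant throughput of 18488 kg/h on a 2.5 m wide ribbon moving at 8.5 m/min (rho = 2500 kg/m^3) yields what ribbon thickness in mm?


Ribbon cross-section from mass balance:
  Volume rate = throughput / density = 18488 / 2500 = 7.3952 m^3/h
  thickness = volume rate / (speed * 60 * width), i.e.
  thickness = throughput / (60 * speed * width * density) * 1000
  thickness = 18488 / (60 * 8.5 * 2.5 * 2500) * 1000 = 5.8 mm

5.8 mm


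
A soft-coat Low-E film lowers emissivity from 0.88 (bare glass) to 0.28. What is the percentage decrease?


Percentage reduction = (1 - coated/uncoated) * 100
  Ratio = 0.28 / 0.88 = 0.3182
  Reduction = (1 - 0.3182) * 100 = 68.2%

68.2%


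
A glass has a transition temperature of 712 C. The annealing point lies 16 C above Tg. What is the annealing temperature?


The annealing temperature is Tg plus the offset:
  T_anneal = 712 + 16 = 728 C

728 C


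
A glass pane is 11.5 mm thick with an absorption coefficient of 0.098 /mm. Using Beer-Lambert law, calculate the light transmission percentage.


Beer-Lambert law: T = exp(-alpha * thickness)
  exponent = -0.098 * 11.5 = -1.127
  T = exp(-1.127) = 0.324
  Percentage = 0.324 * 100 = 32.4%

32.4%


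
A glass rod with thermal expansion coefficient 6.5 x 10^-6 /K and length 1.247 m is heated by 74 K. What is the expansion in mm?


Thermal expansion formula: dL = alpha * L0 * dT
  dL = (6.5 x 10^-6) * 1.247 * 74 = 0.00059981 m
Convert to mm: 0.00059981 * 1000 = 0.5998 mm

0.5998 mm


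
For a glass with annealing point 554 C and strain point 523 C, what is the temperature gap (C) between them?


Gap = T_anneal - T_strain:
  gap = 554 - 523 = 31 C

31 C


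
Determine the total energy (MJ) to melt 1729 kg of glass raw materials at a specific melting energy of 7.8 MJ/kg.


Total energy = mass * specific energy
  E = 1729 * 7.8 = 13486.2 MJ

13486.2 MJ


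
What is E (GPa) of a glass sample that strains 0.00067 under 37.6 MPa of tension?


Young's modulus: E = stress / strain
  E = 37.6 MPa / 0.00067 = 56119.4 MPa
Convert to GPa: 56119.4 / 1000 = 56.12 GPa

56.12 GPa


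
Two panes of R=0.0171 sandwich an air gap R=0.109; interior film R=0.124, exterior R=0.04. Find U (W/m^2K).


Total thermal resistance (series):
  R_total = R_in + R_glass + R_air + R_glass + R_out
  R_total = 0.124 + 0.0171 + 0.109 + 0.0171 + 0.04 = 0.3072 m^2K/W
U-value = 1 / R_total = 1 / 0.3072 = 3.255 W/m^2K

3.255 W/m^2K


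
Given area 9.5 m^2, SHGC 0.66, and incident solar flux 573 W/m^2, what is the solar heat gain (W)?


Solar heat gain: Q = Area * SHGC * Irradiance
  Q = 9.5 * 0.66 * 573 = 3592.7 W

3592.7 W


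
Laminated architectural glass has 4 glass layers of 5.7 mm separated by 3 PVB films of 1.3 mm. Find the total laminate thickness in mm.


Total thickness = glass contribution + PVB contribution
  Glass: 4 * 5.7 = 22.8 mm
  PVB: 3 * 1.3 = 3.9 mm
  Total = 22.8 + 3.9 = 26.7 mm

26.7 mm


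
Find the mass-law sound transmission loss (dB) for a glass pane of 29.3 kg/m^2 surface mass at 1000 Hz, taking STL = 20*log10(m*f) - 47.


Mass law: STL = 20 * log10(m * f) - 47
  m * f = 29.3 * 1000 = 29300
  log10(29300) = 4.46687
  STL = 20 * 4.46687 - 47 = 89.3374 - 47 = 42.3 dB

42.3 dB


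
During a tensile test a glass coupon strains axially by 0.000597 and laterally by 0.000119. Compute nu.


Poisson's ratio: nu = lateral strain / axial strain
  nu = 0.000119 / 0.000597 = 0.1993

0.1993


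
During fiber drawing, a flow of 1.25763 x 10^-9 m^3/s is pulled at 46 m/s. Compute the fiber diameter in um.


Cross-sectional area from continuity:
  A = Q / v = 1.25763 x 10^-9 / 46 = 2.733978 x 10^-11 m^2
Diameter from circular cross-section:
  d = sqrt(4A / pi) * 10^6 (m -> um)
  d = sqrt(4 * 2.733978 x 10^-11 / pi) * 10^6 = 5.9 um

5.9 um


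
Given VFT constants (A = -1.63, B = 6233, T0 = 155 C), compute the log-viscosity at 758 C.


VFT equation: log(eta) = A + B / (T - T0)
  T - T0 = 758 - 155 = 603
  B / (T - T0) = 6233 / 603 = 10.337
  log(eta) = -1.63 + 10.337 = 8.707

8.707


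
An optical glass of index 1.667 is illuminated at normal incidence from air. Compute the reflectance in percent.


Fresnel reflectance at normal incidence:
  R = ((n - 1)/(n + 1))^2
  (n - 1)/(n + 1) = (1.667 - 1)/(1.667 + 1) = 0.250094
  R = 0.250094^2 = 0.062547
  R(%) = 0.062547 * 100 = 6.255%

6.255%


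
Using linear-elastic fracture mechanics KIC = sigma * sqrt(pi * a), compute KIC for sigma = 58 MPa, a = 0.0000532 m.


Fracture toughness: KIC = sigma * sqrt(pi * a)
  pi * a = pi * 0.0000532 = 0.000167133
  sqrt(pi * a) = 0.012928
  KIC = 58 * 0.012928 = 0.75 MPa*sqrt(m)

0.75 MPa*sqrt(m)


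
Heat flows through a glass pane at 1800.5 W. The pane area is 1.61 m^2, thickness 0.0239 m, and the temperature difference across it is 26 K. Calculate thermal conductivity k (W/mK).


Fourier's law rearranged: k = Q * t / (A * dT)
  Numerator = 1800.5 * 0.0239 = 43.03195
  Denominator = 1.61 * 26 = 41.86
  k = 43.03195 / 41.86 = 1.028 W/mK

1.028 W/mK


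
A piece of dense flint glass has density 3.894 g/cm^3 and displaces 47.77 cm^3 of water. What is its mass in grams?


Rearrange rho = m / V:
  m = rho * V
  m = 3.894 * 47.77 = 186.016 g

186.016 g


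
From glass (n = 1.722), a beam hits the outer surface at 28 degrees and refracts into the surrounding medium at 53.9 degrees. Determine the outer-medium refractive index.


Apply Snell's law: n1 * sin(theta1) = n2 * sin(theta2)
  n2 = n1 * sin(theta1) / sin(theta2)
  sin(28) = 0.469472
  sin(53.9) = 0.80799
  n2 = 1.722 * 0.469472 / 0.80799 = 1.0005

1.0005


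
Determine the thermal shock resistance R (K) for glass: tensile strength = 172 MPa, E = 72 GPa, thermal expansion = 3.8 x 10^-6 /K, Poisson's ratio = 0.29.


Thermal shock resistance: R = sigma * (1 - nu) / (E * alpha)
  Numerator = 172 * (1 - 0.29) = 122.12
  Denominator = 72 * 1000 * (3.8 x 10^-6) = 0.2736
  R = 122.12 / 0.2736 = 446.3 K

446.3 K


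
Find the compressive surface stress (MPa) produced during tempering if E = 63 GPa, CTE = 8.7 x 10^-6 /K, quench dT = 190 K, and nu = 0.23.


Tempering stress: sigma = E * alpha * dT / (1 - nu)
  E (MPa) = 63 * 1000 = 63000
  Numerator = 63000 * (8.7 x 10^-6) * 190 = 104.139
  Denominator = 1 - 0.23 = 0.77
  sigma = 104.139 / 0.77 = 135.2 MPa

135.2 MPa


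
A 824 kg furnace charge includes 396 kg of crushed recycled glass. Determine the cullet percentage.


Cullet ratio = (cullet mass / total batch mass) * 100
  Ratio = 396 / 824 * 100 = 48.06%

48.06%


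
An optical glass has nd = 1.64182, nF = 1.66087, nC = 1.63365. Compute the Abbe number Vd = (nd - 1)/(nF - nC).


Abbe number formula: Vd = (nd - 1) / (nF - nC)
  nd - 1 = 1.64182 - 1 = 0.64182
  nF - nC = 1.66087 - 1.63365 = 0.02722
  Vd = 0.64182 / 0.02722 = 23.58

23.58


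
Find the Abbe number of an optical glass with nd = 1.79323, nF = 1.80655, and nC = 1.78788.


Abbe number formula: Vd = (nd - 1) / (nF - nC)
  nd - 1 = 1.79323 - 1 = 0.79323
  nF - nC = 1.80655 - 1.78788 = 0.01867
  Vd = 0.79323 / 0.01867 = 42.49

42.49


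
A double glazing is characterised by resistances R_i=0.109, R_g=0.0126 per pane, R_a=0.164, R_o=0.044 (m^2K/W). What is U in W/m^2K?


Total thermal resistance (series):
  R_total = R_in + R_glass + R_air + R_glass + R_out
  R_total = 0.109 + 0.0126 + 0.164 + 0.0126 + 0.044 = 0.3422 m^2K/W
U-value = 1 / R_total = 1 / 0.3422 = 2.922 W/m^2K

2.922 W/m^2K


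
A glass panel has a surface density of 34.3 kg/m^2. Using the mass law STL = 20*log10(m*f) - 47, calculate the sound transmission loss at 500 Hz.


Mass law: STL = 20 * log10(m * f) - 47
  m * f = 34.3 * 500 = 17150
  log10(17150) = 4.23426
  STL = 20 * 4.23426 - 47 = 84.6852 - 47 = 37.7 dB

37.7 dB


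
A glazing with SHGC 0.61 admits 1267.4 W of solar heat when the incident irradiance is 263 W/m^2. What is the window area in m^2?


Rearrange Q = Area * SHGC * Irradiance:
  Area = Q / (SHGC * Irradiance)
  Area = 1267.4 / (0.61 * 263) = 7.9 m^2

7.9 m^2


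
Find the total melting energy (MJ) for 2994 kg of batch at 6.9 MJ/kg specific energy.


Total energy = mass * specific energy
  E = 2994 * 6.9 = 20658.6 MJ

20658.6 MJ


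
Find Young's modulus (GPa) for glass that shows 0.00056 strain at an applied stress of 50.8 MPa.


Young's modulus: E = stress / strain
  E = 50.8 MPa / 0.00056 = 90714.29 MPa
Convert to GPa: 90714.29 / 1000 = 90.71 GPa

90.71 GPa


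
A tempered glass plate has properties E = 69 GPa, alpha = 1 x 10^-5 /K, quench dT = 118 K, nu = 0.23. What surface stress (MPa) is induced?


Tempering stress: sigma = E * alpha * dT / (1 - nu)
  E (MPa) = 69 * 1000 = 69000
  Numerator = 69000 * (1 x 10^-5) * 118 = 81.42
  Denominator = 1 - 0.23 = 0.77
  sigma = 81.42 / 0.77 = 105.7 MPa

105.7 MPa


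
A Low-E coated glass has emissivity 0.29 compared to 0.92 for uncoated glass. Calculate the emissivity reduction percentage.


Percentage reduction = (1 - coated/uncoated) * 100
  Ratio = 0.29 / 0.92 = 0.3152
  Reduction = (1 - 0.3152) * 100 = 68.5%

68.5%


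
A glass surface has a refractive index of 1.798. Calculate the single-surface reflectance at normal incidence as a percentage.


Fresnel reflectance at normal incidence:
  R = ((n - 1)/(n + 1))^2
  (n - 1)/(n + 1) = (1.798 - 1)/(1.798 + 1) = 0.285204
  R = 0.285204^2 = 0.0813413
  R(%) = 0.0813413 * 100 = 8.134%

8.134%


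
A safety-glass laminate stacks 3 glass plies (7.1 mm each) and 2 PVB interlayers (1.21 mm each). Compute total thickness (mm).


Total thickness = glass contribution + PVB contribution
  Glass: 3 * 7.1 = 21.3 mm
  PVB: 2 * 1.21 = 2.42 mm
  Total = 21.3 + 2.42 = 23.72 mm

23.72 mm


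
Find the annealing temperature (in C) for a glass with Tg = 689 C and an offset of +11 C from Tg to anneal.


The annealing temperature is Tg plus the offset:
  T_anneal = 689 + 11 = 700 C

700 C


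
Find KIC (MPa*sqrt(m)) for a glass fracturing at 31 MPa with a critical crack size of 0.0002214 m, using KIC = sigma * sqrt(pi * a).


Fracture toughness: KIC = sigma * sqrt(pi * a)
  pi * a = pi * 0.0002214 = 0.000695549
  sqrt(pi * a) = 0.026373
  KIC = 31 * 0.026373 = 0.818 MPa*sqrt(m)

0.818 MPa*sqrt(m)


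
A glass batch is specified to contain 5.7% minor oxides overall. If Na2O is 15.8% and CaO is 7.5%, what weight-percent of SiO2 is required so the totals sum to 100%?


Known pieces sum to 100%:
  SiO2 = 100 - (others + Na2O + CaO)
  SiO2 = 100 - (5.7 + 15.8 + 7.5) = 71.0%

71.0%


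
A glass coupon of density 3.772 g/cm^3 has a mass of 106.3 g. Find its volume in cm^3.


Rearrange rho = m / V:
  V = m / rho
  V = 106.3 / 3.772 = 28.181 cm^3

28.181 cm^3


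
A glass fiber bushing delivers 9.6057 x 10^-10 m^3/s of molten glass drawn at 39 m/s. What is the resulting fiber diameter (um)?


Cross-sectional area from continuity:
  A = Q / v = 9.6057 x 10^-10 / 39 = 2.463 x 10^-11 m^2
Diameter from circular cross-section:
  d = sqrt(4A / pi) * 10^6 (m -> um)
  d = sqrt(4 * 2.463 x 10^-11 / pi) * 10^6 = 5.6 um

5.6 um


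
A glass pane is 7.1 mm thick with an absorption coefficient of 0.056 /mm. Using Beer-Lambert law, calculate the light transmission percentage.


Beer-Lambert law: T = exp(-alpha * thickness)
  exponent = -0.056 * 7.1 = -0.3976
  T = exp(-0.3976) = 0.6719
  Percentage = 0.6719 * 100 = 67.19%

67.19%


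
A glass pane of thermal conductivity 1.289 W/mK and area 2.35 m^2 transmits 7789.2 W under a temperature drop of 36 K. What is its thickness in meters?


Fourier's law: t = k * A * dT / Q
  t = 1.289 * 2.35 * 36 / 7789.2
  t = 109.0494 / 7789.2 = 0.014 m

0.014 m


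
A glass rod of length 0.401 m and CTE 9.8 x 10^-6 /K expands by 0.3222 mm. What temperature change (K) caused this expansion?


Rearrange dL = alpha * L0 * dT for dT:
  dT = dL / (alpha * L0)
  dL (m) = 0.3222 / 1000 = 0.0003222
  dT = 0.0003222 / ((9.8 x 10^-6) * 0.401) = 82.0 K

82.0 K


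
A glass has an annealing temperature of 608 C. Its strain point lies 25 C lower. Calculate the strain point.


Strain point = annealing point - difference:
  T_strain = 608 - 25 = 583 C

583 C


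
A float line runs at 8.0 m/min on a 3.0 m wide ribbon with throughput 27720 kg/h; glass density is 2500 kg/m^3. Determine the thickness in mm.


Ribbon cross-section from mass balance:
  Volume rate = throughput / density = 27720 / 2500 = 11.088 m^3/h
  thickness = volume rate / (speed * 60 * width), i.e.
  thickness = throughput / (60 * speed * width * density) * 1000
  thickness = 27720 / (60 * 8.0 * 3.0 * 2500) * 1000 = 7.7 mm

7.7 mm


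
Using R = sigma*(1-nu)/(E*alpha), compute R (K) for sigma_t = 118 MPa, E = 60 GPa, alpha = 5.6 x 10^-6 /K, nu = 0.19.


Thermal shock resistance: R = sigma * (1 - nu) / (E * alpha)
  Numerator = 118 * (1 - 0.19) = 95.58
  Denominator = 60 * 1000 * (5.6 x 10^-6) = 0.336
  R = 95.58 / 0.336 = 284.5 K

284.5 K


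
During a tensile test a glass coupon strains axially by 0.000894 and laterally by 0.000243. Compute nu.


Poisson's ratio: nu = lateral strain / axial strain
  nu = 0.000243 / 0.000894 = 0.2718

0.2718


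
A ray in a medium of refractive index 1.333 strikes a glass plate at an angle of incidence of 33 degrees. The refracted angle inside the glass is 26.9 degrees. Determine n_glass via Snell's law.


Apply Snell's law: n1 * sin(theta1) = n2 * sin(theta2)
  n2 = n1 * sin(theta1) / sin(theta2)
  sin(33) = 0.544639
  sin(26.9) = 0.452435
  n2 = 1.333 * 0.544639 / 0.452435 = 1.6047

1.6047


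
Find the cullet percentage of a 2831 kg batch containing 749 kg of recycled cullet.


Cullet ratio = (cullet mass / total batch mass) * 100
  Ratio = 749 / 2831 * 100 = 26.46%

26.46%


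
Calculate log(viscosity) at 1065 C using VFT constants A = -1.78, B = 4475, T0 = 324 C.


VFT equation: log(eta) = A + B / (T - T0)
  T - T0 = 1065 - 324 = 741
  B / (T - T0) = 4475 / 741 = 6.039
  log(eta) = -1.78 + 6.039 = 4.259

4.259


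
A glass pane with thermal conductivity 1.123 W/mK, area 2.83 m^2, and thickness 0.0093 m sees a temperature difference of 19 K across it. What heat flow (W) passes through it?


Fourier's law: Q = k * A * dT / t
  Q = 1.123 * 2.83 * 19 / 0.0093
  Q = 60.38371 / 0.0093 = 6492.9 W

6492.9 W


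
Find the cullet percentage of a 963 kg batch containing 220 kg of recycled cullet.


Cullet ratio = (cullet mass / total batch mass) * 100
  Ratio = 220 / 963 * 100 = 22.85%

22.85%


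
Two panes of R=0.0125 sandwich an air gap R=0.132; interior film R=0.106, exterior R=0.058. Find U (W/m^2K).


Total thermal resistance (series):
  R_total = R_in + R_glass + R_air + R_glass + R_out
  R_total = 0.106 + 0.0125 + 0.132 + 0.0125 + 0.058 = 0.321 m^2K/W
U-value = 1 / R_total = 1 / 0.321 = 3.115 W/m^2K

3.115 W/m^2K


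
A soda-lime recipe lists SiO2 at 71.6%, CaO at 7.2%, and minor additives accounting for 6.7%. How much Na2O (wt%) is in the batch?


Pieces sum to 100%:
  Na2O = 100 - (SiO2 + CaO + others)
  Na2O = 100 - (71.6 + 7.2 + 6.7) = 14.5%

14.5%


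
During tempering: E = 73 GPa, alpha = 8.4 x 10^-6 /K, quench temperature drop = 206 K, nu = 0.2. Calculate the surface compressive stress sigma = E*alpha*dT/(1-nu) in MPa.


Tempering stress: sigma = E * alpha * dT / (1 - nu)
  E (MPa) = 73 * 1000 = 73000
  Numerator = 73000 * (8.4 x 10^-6) * 206 = 126.3192
  Denominator = 1 - 0.2 = 0.8
  sigma = 126.3192 / 0.8 = 157.9 MPa

157.9 MPa


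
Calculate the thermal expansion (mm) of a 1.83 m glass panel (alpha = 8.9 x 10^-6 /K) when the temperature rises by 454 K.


Thermal expansion formula: dL = alpha * L0 * dT
  dL = (8.9 x 10^-6) * 1.83 * 454 = 0.0073943 m
Convert to mm: 0.0073943 * 1000 = 7.3943 mm

7.3943 mm


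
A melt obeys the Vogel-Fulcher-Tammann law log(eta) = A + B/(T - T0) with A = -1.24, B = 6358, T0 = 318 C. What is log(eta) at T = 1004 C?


VFT equation: log(eta) = A + B / (T - T0)
  T - T0 = 1004 - 318 = 686
  B / (T - T0) = 6358 / 686 = 9.268
  log(eta) = -1.24 + 9.268 = 8.028

8.028


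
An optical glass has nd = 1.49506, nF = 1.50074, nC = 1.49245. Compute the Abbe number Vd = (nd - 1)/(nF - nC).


Abbe number formula: Vd = (nd - 1) / (nF - nC)
  nd - 1 = 1.49506 - 1 = 0.49506
  nF - nC = 1.50074 - 1.49245 = 0.00829
  Vd = 0.49506 / 0.00829 = 59.72

59.72


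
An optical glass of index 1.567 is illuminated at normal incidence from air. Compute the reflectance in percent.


Fresnel reflectance at normal incidence:
  R = ((n - 1)/(n + 1))^2
  (n - 1)/(n + 1) = (1.567 - 1)/(1.567 + 1) = 0.22088
  R = 0.22088^2 = 0.048788
  R(%) = 0.048788 * 100 = 4.879%

4.879%


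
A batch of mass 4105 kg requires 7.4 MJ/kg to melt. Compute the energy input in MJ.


Total energy = mass * specific energy
  E = 4105 * 7.4 = 30377 MJ

30377 MJ


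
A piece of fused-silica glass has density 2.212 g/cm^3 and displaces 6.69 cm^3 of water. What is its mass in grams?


Rearrange rho = m / V:
  m = rho * V
  m = 2.212 * 6.69 = 14.798 g

14.798 g


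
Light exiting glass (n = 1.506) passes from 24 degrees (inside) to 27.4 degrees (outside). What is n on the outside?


Apply Snell's law: n1 * sin(theta1) = n2 * sin(theta2)
  n2 = n1 * sin(theta1) / sin(theta2)
  sin(24) = 0.406737
  sin(27.4) = 0.4602
  n2 = 1.506 * 0.406737 / 0.4602 = 1.331

1.331


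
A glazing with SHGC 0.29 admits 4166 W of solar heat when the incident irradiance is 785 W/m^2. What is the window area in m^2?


Rearrange Q = Area * SHGC * Irradiance:
  Area = Q / (SHGC * Irradiance)
  Area = 4166 / (0.29 * 785) = 18.3 m^2

18.3 m^2


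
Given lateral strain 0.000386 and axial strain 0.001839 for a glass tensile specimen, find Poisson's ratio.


Poisson's ratio: nu = lateral strain / axial strain
  nu = 0.000386 / 0.001839 = 0.2099

0.2099


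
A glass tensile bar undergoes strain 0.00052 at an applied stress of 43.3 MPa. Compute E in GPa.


Young's modulus: E = stress / strain
  E = 43.3 MPa / 0.00052 = 83269.23 MPa
Convert to GPa: 83269.23 / 1000 = 83.27 GPa

83.27 GPa


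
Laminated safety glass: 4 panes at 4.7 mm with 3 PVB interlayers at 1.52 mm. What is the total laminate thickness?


Total thickness = glass contribution + PVB contribution
  Glass: 4 * 4.7 = 18.8 mm
  PVB: 3 * 1.52 = 4.56 mm
  Total = 18.8 + 4.56 = 23.36 mm

23.36 mm


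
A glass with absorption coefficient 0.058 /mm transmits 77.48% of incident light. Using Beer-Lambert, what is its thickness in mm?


Rearrange T = exp(-alpha * thickness):
  thickness = -ln(T) / alpha
  T = 77.48/100 = 0.7748
  ln(T) = -0.25515
  -ln(T) = 0.25515
  thickness = 0.25515 / 0.058 = 4.4 mm

4.4 mm


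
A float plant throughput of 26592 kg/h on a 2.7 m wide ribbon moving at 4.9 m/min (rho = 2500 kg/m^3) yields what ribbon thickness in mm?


Ribbon cross-section from mass balance:
  Volume rate = throughput / density = 26592 / 2500 = 10.6368 m^3/h
  thickness = volume rate / (speed * 60 * width), i.e.
  thickness = throughput / (60 * speed * width * density) * 1000
  thickness = 26592 / (60 * 4.9 * 2.7 * 2500) * 1000 = 13.4 mm

13.4 mm


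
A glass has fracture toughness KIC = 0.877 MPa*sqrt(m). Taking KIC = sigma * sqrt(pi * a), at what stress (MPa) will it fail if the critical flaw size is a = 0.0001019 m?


Rearrange KIC = sigma * sqrt(pi * a):
  sigma = KIC / sqrt(pi * a)
  sqrt(pi * 0.0001019) = 0.017892
  sigma = 0.877 / 0.017892 = 49.02 MPa

49.02 MPa


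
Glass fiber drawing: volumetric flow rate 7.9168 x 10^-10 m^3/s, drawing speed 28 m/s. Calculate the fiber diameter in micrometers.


Cross-sectional area from continuity:
  A = Q / v = 7.9168 x 10^-10 / 28 = 2.827429 x 10^-11 m^2
Diameter from circular cross-section:
  d = sqrt(4A / pi) * 10^6 (m -> um)
  d = sqrt(4 * 2.827429 x 10^-11 / pi) * 10^6 = 6.0 um

6.0 um


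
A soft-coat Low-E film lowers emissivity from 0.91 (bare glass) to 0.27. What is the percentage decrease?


Percentage reduction = (1 - coated/uncoated) * 100
  Ratio = 0.27 / 0.91 = 0.2967
  Reduction = (1 - 0.2967) * 100 = 70.3%

70.3%


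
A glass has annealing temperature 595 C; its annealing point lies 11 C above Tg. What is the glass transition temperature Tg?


Rearrange T_anneal = Tg + offset for Tg:
  Tg = T_anneal - offset = 595 - 11 = 584 C

584 C


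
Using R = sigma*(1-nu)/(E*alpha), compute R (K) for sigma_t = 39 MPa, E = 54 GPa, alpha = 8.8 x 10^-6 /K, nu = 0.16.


Thermal shock resistance: R = sigma * (1 - nu) / (E * alpha)
  Numerator = 39 * (1 - 0.16) = 32.76
  Denominator = 54 * 1000 * (8.8 x 10^-6) = 0.4752
  R = 32.76 / 0.4752 = 68.9 K

68.9 K


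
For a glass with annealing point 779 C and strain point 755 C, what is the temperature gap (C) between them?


Gap = T_anneal - T_strain:
  gap = 779 - 755 = 24 C

24 C


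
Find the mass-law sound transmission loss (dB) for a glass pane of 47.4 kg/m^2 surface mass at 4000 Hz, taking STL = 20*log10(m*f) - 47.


Mass law: STL = 20 * log10(m * f) - 47
  m * f = 47.4 * 4000 = 189600
  log10(189600) = 5.27784
  STL = 20 * 5.27784 - 47 = 105.5568 - 47 = 58.6 dB

58.6 dB


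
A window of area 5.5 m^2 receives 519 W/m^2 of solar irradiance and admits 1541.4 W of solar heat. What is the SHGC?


Rearrange Q = Area * SHGC * Irradiance:
  SHGC = Q / (Area * Irradiance)
  SHGC = 1541.4 / (5.5 * 519) = 0.54

0.54


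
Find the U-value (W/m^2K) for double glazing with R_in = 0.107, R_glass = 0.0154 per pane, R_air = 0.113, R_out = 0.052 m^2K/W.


Total thermal resistance (series):
  R_total = R_in + R_glass + R_air + R_glass + R_out
  R_total = 0.107 + 0.0154 + 0.113 + 0.0154 + 0.052 = 0.3028 m^2K/W
U-value = 1 / R_total = 1 / 0.3028 = 3.303 W/m^2K

3.303 W/m^2K


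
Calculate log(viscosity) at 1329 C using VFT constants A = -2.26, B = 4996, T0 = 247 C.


VFT equation: log(eta) = A + B / (T - T0)
  T - T0 = 1329 - 247 = 1082
  B / (T - T0) = 4996 / 1082 = 4.617
  log(eta) = -2.26 + 4.617 = 2.357

2.357


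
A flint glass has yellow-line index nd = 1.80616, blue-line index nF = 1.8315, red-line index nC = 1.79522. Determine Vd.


Abbe number formula: Vd = (nd - 1) / (nF - nC)
  nd - 1 = 1.80616 - 1 = 0.80616
  nF - nC = 1.8315 - 1.79522 = 0.03628
  Vd = 0.80616 / 0.03628 = 22.22

22.22


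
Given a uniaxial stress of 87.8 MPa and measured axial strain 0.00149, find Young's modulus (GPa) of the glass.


Young's modulus: E = stress / strain
  E = 87.8 MPa / 0.00149 = 58926.17 MPa
Convert to GPa: 58926.17 / 1000 = 58.93 GPa

58.93 GPa


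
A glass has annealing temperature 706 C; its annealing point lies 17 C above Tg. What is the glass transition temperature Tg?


Rearrange T_anneal = Tg + offset for Tg:
  Tg = T_anneal - offset = 706 - 17 = 689 C

689 C


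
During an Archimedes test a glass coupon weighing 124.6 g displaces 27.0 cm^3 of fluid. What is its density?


Use the definition of density:
  rho = mass / volume
  rho = 124.6 / 27.0 = 4.615 g/cm^3

4.615 g/cm^3


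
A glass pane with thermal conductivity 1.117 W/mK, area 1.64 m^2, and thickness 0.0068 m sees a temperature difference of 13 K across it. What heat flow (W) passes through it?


Fourier's law: Q = k * A * dT / t
  Q = 1.117 * 1.64 * 13 / 0.0068
  Q = 23.81444 / 0.0068 = 3502.1 W

3502.1 W


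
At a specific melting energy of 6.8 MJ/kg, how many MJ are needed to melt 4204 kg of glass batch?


Total energy = mass * specific energy
  E = 4204 * 6.8 = 28587.2 MJ

28587.2 MJ


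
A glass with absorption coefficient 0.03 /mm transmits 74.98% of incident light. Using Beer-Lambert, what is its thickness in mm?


Rearrange T = exp(-alpha * thickness):
  thickness = -ln(T) / alpha
  T = 74.98/100 = 0.7498
  ln(T) = -0.28795
  -ln(T) = 0.28795
  thickness = 0.28795 / 0.03 = 9.6 mm

9.6 mm


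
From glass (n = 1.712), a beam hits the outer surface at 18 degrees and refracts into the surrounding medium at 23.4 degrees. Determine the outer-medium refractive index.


Apply Snell's law: n1 * sin(theta1) = n2 * sin(theta2)
  n2 = n1 * sin(theta1) / sin(theta2)
  sin(18) = 0.309017
  sin(23.4) = 0.397148
  n2 = 1.712 * 0.309017 / 0.397148 = 1.3321

1.3321


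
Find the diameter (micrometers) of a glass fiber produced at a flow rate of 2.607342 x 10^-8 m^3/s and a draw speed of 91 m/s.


Cross-sectional area from continuity:
  A = Q / v = 2.607342 x 10^-8 / 91 = 2.865211 x 10^-10 m^2
Diameter from circular cross-section:
  d = sqrt(4A / pi) * 10^6 (m -> um)
  d = sqrt(4 * 2.865211 x 10^-10 / pi) * 10^6 = 19.1 um

19.1 um


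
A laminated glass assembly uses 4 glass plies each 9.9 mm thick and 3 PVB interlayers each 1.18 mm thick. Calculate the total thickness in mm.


Total thickness = glass contribution + PVB contribution
  Glass: 4 * 9.9 = 39.6 mm
  PVB: 3 * 1.18 = 3.54 mm
  Total = 39.6 + 3.54 = 43.14 mm

43.14 mm


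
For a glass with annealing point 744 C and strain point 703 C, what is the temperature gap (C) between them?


Gap = T_anneal - T_strain:
  gap = 744 - 703 = 41 C

41 C


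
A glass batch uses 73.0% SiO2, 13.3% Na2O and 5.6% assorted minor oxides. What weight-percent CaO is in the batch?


Pieces sum to 100%:
  CaO = 100 - (SiO2 + Na2O + others)
  CaO = 100 - (73.0 + 13.3 + 5.6) = 8.1%

8.1%


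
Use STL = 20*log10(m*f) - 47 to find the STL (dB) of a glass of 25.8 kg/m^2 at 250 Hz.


Mass law: STL = 20 * log10(m * f) - 47
  m * f = 25.8 * 250 = 6450
  log10(6450) = 3.80956
  STL = 20 * 3.80956 - 47 = 76.1912 - 47 = 29.2 dB

29.2 dB


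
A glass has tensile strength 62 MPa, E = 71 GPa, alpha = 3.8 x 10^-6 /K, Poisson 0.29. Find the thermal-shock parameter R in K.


Thermal shock resistance: R = sigma * (1 - nu) / (E * alpha)
  Numerator = 62 * (1 - 0.29) = 44.02
  Denominator = 71 * 1000 * (3.8 x 10^-6) = 0.2698
  R = 44.02 / 0.2698 = 163.2 K

163.2 K


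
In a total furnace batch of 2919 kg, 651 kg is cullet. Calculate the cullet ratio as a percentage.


Cullet ratio = (cullet mass / total batch mass) * 100
  Ratio = 651 / 2919 * 100 = 22.3%

22.3%


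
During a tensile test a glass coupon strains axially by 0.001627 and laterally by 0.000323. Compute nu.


Poisson's ratio: nu = lateral strain / axial strain
  nu = 0.000323 / 0.001627 = 0.1985

0.1985


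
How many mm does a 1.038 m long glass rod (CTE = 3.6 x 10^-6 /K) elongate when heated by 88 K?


Thermal expansion formula: dL = alpha * L0 * dT
  dL = (3.6 x 10^-6) * 1.038 * 88 = 0.00032884 m
Convert to mm: 0.00032884 * 1000 = 0.3288 mm

0.3288 mm


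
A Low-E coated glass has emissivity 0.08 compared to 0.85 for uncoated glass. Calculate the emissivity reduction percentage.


Percentage reduction = (1 - coated/uncoated) * 100
  Ratio = 0.08 / 0.85 = 0.0941
  Reduction = (1 - 0.0941) * 100 = 90.6%

90.6%


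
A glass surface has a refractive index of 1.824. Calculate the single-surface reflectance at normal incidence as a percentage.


Fresnel reflectance at normal incidence:
  R = ((n - 1)/(n + 1))^2
  (n - 1)/(n + 1) = (1.824 - 1)/(1.824 + 1) = 0.291785
  R = 0.291785^2 = 0.0851385
  R(%) = 0.0851385 * 100 = 8.514%

8.514%


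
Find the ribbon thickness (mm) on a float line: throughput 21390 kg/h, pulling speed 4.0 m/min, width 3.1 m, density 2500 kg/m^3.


Ribbon cross-section from mass balance:
  Volume rate = throughput / density = 21390 / 2500 = 8.556 m^3/h
  thickness = volume rate / (speed * 60 * width), i.e.
  thickness = throughput / (60 * speed * width * density) * 1000
  thickness = 21390 / (60 * 4.0 * 3.1 * 2500) * 1000 = 11.5 mm

11.5 mm


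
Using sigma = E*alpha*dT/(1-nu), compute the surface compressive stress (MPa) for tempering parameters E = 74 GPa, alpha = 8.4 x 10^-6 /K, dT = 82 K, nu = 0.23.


Tempering stress: sigma = E * alpha * dT / (1 - nu)
  E (MPa) = 74 * 1000 = 74000
  Numerator = 74000 * (8.4 x 10^-6) * 82 = 50.9712
  Denominator = 1 - 0.23 = 0.77
  sigma = 50.9712 / 0.77 = 66.2 MPa

66.2 MPa


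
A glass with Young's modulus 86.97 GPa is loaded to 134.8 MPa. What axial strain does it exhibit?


Rearrange E = sigma / epsilon:
  epsilon = sigma / E
  E (MPa) = 86.97 * 1000 = 86970
  epsilon = 134.8 / 86970 = 0.00155

0.00155


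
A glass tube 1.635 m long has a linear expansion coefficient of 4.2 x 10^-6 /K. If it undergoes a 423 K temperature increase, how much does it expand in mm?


Thermal expansion formula: dL = alpha * L0 * dT
  dL = (4.2 x 10^-6) * 1.635 * 423 = 0.00290474 m
Convert to mm: 0.00290474 * 1000 = 2.9047 mm

2.9047 mm


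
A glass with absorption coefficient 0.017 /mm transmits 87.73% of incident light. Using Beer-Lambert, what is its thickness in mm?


Rearrange T = exp(-alpha * thickness):
  thickness = -ln(T) / alpha
  T = 87.73/100 = 0.8773
  ln(T) = -0.13091
  -ln(T) = 0.13091
  thickness = 0.13091 / 0.017 = 7.7 mm

7.7 mm


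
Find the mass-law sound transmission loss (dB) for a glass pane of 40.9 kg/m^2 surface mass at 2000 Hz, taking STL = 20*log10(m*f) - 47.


Mass law: STL = 20 * log10(m * f) - 47
  m * f = 40.9 * 2000 = 81800
  log10(81800) = 4.91275
  STL = 20 * 4.91275 - 47 = 98.255 - 47 = 51.3 dB

51.3 dB


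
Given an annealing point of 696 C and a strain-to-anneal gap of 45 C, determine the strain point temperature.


Strain point = annealing point - difference:
  T_strain = 696 - 45 = 651 C

651 C


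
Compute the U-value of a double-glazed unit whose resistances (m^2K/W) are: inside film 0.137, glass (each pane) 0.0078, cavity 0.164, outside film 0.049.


Total thermal resistance (series):
  R_total = R_in + R_glass + R_air + R_glass + R_out
  R_total = 0.137 + 0.0078 + 0.164 + 0.0078 + 0.049 = 0.3656 m^2K/W
U-value = 1 / R_total = 1 / 0.3656 = 2.735 W/m^2K

2.735 W/m^2K


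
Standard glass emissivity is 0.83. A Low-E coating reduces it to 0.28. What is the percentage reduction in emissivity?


Percentage reduction = (1 - coated/uncoated) * 100
  Ratio = 0.28 / 0.83 = 0.3373
  Reduction = (1 - 0.3373) * 100 = 66.3%

66.3%


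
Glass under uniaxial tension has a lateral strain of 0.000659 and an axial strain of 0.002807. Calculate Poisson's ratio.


Poisson's ratio: nu = lateral strain / axial strain
  nu = 0.000659 / 0.002807 = 0.2348

0.2348


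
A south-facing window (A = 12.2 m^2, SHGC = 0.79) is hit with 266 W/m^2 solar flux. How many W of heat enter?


Solar heat gain: Q = Area * SHGC * Irradiance
  Q = 12.2 * 0.79 * 266 = 2563.7 W

2563.7 W


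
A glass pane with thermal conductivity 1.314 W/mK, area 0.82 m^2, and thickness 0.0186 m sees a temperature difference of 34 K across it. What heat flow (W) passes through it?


Fourier's law: Q = k * A * dT / t
  Q = 1.314 * 0.82 * 34 / 0.0186
  Q = 36.63432 / 0.0186 = 1969.6 W

1969.6 W


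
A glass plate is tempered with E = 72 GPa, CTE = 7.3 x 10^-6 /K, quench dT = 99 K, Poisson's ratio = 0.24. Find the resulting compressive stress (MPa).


Tempering stress: sigma = E * alpha * dT / (1 - nu)
  E (MPa) = 72 * 1000 = 72000
  Numerator = 72000 * (7.3 x 10^-6) * 99 = 52.0344
  Denominator = 1 - 0.24 = 0.76
  sigma = 52.0344 / 0.76 = 68.5 MPa

68.5 MPa


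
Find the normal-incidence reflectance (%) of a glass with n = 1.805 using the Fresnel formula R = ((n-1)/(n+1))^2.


Fresnel reflectance at normal incidence:
  R = ((n - 1)/(n + 1))^2
  (n - 1)/(n + 1) = (1.805 - 1)/(1.805 + 1) = 0.286988
  R = 0.286988^2 = 0.0823621
  R(%) = 0.0823621 * 100 = 8.236%

8.236%


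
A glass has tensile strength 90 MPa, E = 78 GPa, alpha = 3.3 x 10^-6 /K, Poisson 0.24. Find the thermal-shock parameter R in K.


Thermal shock resistance: R = sigma * (1 - nu) / (E * alpha)
  Numerator = 90 * (1 - 0.24) = 68.4
  Denominator = 78 * 1000 * (3.3 x 10^-6) = 0.2574
  R = 68.4 / 0.2574 = 265.7 K

265.7 K


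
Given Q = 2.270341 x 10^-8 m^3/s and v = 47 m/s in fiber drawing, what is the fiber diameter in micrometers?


Cross-sectional area from continuity:
  A = Q / v = 2.270341 x 10^-8 / 47 = 4.830513 x 10^-10 m^2
Diameter from circular cross-section:
  d = sqrt(4A / pi) * 10^6 (m -> um)
  d = sqrt(4 * 4.830513 x 10^-10 / pi) * 10^6 = 24.8 um

24.8 um


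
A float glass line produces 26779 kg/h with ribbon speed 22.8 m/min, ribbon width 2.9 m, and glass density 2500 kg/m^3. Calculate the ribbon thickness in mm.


Ribbon cross-section from mass balance:
  Volume rate = throughput / density = 26779 / 2500 = 10.7116 m^3/h
  thickness = volume rate / (speed * 60 * width), i.e.
  thickness = throughput / (60 * speed * width * density) * 1000
  thickness = 26779 / (60 * 22.8 * 2.9 * 2500) * 1000 = 2.7 mm

2.7 mm


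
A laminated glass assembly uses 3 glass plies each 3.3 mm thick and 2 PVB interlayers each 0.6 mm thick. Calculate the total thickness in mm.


Total thickness = glass contribution + PVB contribution
  Glass: 3 * 3.3 = 9.9 mm
  PVB: 2 * 0.6 = 1.2 mm
  Total = 9.9 + 1.2 = 11.1 mm

11.1 mm


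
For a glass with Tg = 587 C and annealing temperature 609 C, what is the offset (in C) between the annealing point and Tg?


Offset = T_anneal - Tg:
  offset = 609 - 587 = 22 C

22 C


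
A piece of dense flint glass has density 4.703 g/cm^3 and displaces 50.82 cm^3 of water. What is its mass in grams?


Rearrange rho = m / V:
  m = rho * V
  m = 4.703 * 50.82 = 239.006 g

239.006 g


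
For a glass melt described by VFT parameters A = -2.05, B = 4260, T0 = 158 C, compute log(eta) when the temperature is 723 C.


VFT equation: log(eta) = A + B / (T - T0)
  T - T0 = 723 - 158 = 565
  B / (T - T0) = 4260 / 565 = 7.54
  log(eta) = -2.05 + 7.54 = 5.49

5.49


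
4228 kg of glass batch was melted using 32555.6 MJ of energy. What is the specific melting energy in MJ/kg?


Rearrange E = m * s for s:
  s = E / m
  s = 32555.6 / 4228 = 7.7 MJ/kg

7.7 MJ/kg


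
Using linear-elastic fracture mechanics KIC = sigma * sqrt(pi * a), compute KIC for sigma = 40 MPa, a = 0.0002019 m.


Fracture toughness: KIC = sigma * sqrt(pi * a)
  pi * a = pi * 0.0002019 = 0.000634288
  sqrt(pi * a) = 0.025185
  KIC = 40 * 0.025185 = 1.007 MPa*sqrt(m)

1.007 MPa*sqrt(m)


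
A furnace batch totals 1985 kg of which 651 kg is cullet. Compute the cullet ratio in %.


Cullet ratio = (cullet mass / total batch mass) * 100
  Ratio = 651 / 1985 * 100 = 32.8%

32.8%


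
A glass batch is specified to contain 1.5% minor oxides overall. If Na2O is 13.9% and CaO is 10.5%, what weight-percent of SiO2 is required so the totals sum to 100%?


Known pieces sum to 100%:
  SiO2 = 100 - (others + Na2O + CaO)
  SiO2 = 100 - (1.5 + 13.9 + 10.5) = 74.1%

74.1%


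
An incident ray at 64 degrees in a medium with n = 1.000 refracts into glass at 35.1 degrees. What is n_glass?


Apply Snell's law: n1 * sin(theta1) = n2 * sin(theta2)
  n2 = n1 * sin(theta1) / sin(theta2)
  sin(64) = 0.898794
  sin(35.1) = 0.575005
  n2 = 1.000 * 0.898794 / 0.575005 = 1.5631

1.5631


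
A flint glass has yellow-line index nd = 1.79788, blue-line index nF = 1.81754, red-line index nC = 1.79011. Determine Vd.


Abbe number formula: Vd = (nd - 1) / (nF - nC)
  nd - 1 = 1.79788 - 1 = 0.79788
  nF - nC = 1.81754 - 1.79011 = 0.02743
  Vd = 0.79788 / 0.02743 = 29.09

29.09


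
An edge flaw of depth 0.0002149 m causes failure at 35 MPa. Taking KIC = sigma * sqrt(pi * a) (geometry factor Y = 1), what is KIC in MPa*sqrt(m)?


Fracture toughness: KIC = sigma * sqrt(pi * a)
  pi * a = pi * 0.0002149 = 0.000675128
  sqrt(pi * a) = 0.025983
  KIC = 35 * 0.025983 = 0.909 MPa*sqrt(m)

0.909 MPa*sqrt(m)


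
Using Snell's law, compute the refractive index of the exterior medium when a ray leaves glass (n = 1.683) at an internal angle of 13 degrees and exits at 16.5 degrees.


Apply Snell's law: n1 * sin(theta1) = n2 * sin(theta2)
  n2 = n1 * sin(theta1) / sin(theta2)
  sin(13) = 0.224951
  sin(16.5) = 0.284015
  n2 = 1.683 * 0.224951 / 0.284015 = 1.333

1.333


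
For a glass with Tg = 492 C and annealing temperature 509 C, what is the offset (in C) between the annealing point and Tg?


Offset = T_anneal - Tg:
  offset = 509 - 492 = 17 C

17 C


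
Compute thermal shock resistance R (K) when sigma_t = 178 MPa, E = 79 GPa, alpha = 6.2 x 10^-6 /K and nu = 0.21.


Thermal shock resistance: R = sigma * (1 - nu) / (E * alpha)
  Numerator = 178 * (1 - 0.21) = 140.62
  Denominator = 79 * 1000 * (6.2 x 10^-6) = 0.4898
  R = 140.62 / 0.4898 = 287.1 K

287.1 K


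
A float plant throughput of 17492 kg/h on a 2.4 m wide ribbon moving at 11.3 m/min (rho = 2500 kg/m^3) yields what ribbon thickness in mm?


Ribbon cross-section from mass balance:
  Volume rate = throughput / density = 17492 / 2500 = 6.9968 m^3/h
  thickness = volume rate / (speed * 60 * width), i.e.
  thickness = throughput / (60 * speed * width * density) * 1000
  thickness = 17492 / (60 * 11.3 * 2.4 * 2500) * 1000 = 4.3 mm

4.3 mm


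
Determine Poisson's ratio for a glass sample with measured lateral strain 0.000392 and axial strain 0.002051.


Poisson's ratio: nu = lateral strain / axial strain
  nu = 0.000392 / 0.002051 = 0.1911

0.1911


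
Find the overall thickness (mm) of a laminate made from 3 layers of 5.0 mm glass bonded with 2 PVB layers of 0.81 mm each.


Total thickness = glass contribution + PVB contribution
  Glass: 3 * 5.0 = 15.0 mm
  PVB: 2 * 0.81 = 1.62 mm
  Total = 15.0 + 1.62 = 16.62 mm

16.62 mm


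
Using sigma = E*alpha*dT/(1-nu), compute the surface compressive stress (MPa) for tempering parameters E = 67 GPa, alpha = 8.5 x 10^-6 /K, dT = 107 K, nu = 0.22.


Tempering stress: sigma = E * alpha * dT / (1 - nu)
  E (MPa) = 67 * 1000 = 67000
  Numerator = 67000 * (8.5 x 10^-6) * 107 = 60.9365
  Denominator = 1 - 0.22 = 0.78
  sigma = 60.9365 / 0.78 = 78.1 MPa

78.1 MPa


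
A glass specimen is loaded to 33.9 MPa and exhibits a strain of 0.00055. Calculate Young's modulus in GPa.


Young's modulus: E = stress / strain
  E = 33.9 MPa / 0.00055 = 61636.36 MPa
Convert to GPa: 61636.36 / 1000 = 61.64 GPa

61.64 GPa


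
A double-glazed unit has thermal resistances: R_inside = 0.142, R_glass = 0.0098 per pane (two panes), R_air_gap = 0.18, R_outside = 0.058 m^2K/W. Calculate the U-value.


Total thermal resistance (series):
  R_total = R_in + R_glass + R_air + R_glass + R_out
  R_total = 0.142 + 0.0098 + 0.18 + 0.0098 + 0.058 = 0.3996 m^2K/W
U-value = 1 / R_total = 1 / 0.3996 = 2.503 W/m^2K

2.503 W/m^2K


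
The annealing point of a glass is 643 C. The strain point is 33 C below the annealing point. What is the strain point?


Strain point = annealing point - difference:
  T_strain = 643 - 33 = 610 C

610 C


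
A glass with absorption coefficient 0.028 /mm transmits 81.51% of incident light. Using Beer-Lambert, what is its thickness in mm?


Rearrange T = exp(-alpha * thickness):
  thickness = -ln(T) / alpha
  T = 81.51/100 = 0.8151
  ln(T) = -0.20444
  -ln(T) = 0.20444
  thickness = 0.20444 / 0.028 = 7.3 mm

7.3 mm


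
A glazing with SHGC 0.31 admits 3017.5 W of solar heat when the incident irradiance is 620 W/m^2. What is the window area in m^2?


Rearrange Q = Area * SHGC * Irradiance:
  Area = Q / (SHGC * Irradiance)
  Area = 3017.5 / (0.31 * 620) = 15.7 m^2

15.7 m^2


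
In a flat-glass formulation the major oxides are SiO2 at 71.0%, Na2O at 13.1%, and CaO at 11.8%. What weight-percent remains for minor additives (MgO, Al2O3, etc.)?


Sum the three major oxides:
  SiO2 + Na2O + CaO = 71.0 + 13.1 + 11.8 = 95.9%
Subtract from 100%:
  Others = 100 - 95.9 = 4.1%

4.1%


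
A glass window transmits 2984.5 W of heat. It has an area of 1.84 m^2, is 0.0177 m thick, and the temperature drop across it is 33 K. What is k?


Fourier's law rearranged: k = Q * t / (A * dT)
  Numerator = 2984.5 * 0.0177 = 52.82565
  Denominator = 1.84 * 33 = 60.72
  k = 52.82565 / 60.72 = 0.87 W/mK

0.87 W/mK
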